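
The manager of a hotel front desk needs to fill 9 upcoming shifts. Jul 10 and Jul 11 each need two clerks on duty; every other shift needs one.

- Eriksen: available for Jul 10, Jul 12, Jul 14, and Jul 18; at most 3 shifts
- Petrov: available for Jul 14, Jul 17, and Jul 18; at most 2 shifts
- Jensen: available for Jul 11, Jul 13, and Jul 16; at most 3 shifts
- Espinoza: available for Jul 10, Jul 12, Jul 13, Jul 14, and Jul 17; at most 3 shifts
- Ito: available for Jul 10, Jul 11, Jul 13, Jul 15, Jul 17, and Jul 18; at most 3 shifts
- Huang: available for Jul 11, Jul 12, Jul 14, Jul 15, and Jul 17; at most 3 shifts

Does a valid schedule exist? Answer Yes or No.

Yes

Jul 16 can only be covered by Jensen, so that assignment is forced.
One valid schedule: Jul 10→Eriksen+Espinoza, Jul 11→Jensen+Ito, Jul 12→Eriksen, Jul 13→Jensen, Jul 14→Petrov, Jul 15→Ito, Jul 16→Jensen, Jul 17→Petrov, Jul 18→Eriksen.
Loads: Eriksen 3/3, Petrov 2/2, Jensen 3/3, Espinoza 1/3, Ito 2/3, Huang 0/3 — all within limits.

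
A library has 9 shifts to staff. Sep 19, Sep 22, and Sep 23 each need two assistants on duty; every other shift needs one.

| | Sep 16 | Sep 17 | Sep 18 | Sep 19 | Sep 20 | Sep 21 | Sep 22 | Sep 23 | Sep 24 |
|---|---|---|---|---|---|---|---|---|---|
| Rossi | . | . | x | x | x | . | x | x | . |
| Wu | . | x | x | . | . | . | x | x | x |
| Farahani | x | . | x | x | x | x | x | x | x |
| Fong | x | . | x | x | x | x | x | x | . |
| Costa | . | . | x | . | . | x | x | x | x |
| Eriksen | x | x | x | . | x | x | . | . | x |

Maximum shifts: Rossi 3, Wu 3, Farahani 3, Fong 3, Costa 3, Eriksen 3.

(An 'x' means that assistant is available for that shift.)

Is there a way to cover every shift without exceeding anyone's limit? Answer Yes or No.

One valid schedule: Sep 16→Farahani, Sep 17→Wu, Sep 18→Rossi, Sep 19→Rossi+Farahani, Sep 20→Rossi, Sep 21→Farahani, Sep 22→Wu+Fong, Sep 23→Fong+Costa, Sep 24→Wu.
Loads: Rossi 3/3, Wu 3/3, Farahani 3/3, Fong 2/3, Costa 1/3, Eriksen 0/3 — all within limits.

Yes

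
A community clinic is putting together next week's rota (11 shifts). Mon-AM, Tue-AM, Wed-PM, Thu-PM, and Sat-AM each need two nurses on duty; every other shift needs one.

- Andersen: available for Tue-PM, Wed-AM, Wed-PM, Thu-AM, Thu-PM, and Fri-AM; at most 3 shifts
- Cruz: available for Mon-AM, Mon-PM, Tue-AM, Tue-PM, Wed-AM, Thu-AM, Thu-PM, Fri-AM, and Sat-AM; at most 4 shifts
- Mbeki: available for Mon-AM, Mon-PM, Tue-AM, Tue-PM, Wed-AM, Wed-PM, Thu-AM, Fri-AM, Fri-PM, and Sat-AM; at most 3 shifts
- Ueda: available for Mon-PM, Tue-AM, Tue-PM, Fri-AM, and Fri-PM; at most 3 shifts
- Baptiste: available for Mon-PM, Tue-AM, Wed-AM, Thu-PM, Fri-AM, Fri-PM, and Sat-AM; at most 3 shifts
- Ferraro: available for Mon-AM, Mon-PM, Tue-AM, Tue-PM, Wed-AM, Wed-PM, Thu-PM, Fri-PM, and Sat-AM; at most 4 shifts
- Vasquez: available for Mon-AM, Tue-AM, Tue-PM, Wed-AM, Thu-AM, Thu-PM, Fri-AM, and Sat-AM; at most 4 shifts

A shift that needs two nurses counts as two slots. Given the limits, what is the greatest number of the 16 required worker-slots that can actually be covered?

16

Total capacity across all nurses is 3+4+3+3+3+4+4 = 24, and 16 slots are needed, so at most 16 can be filled.
An assignment achieving 16: Mon-AM→Cruz+Mbeki, Mon-PM→Cruz, Tue-AM→Ueda+Baptiste, Tue-PM→Ueda, Wed-AM→Baptiste, Wed-PM→Andersen+Mbeki, Thu-AM→Andersen, Thu-PM→Andersen+Cruz, Fri-AM→Ueda, Fri-PM→Mbeki, Sat-AM→Cruz+Baptiste.
Loads: Andersen 3/3, Cruz 4/4, Mbeki 3/3, Ueda 3/3, Baptiste 3/3, Ferraro 0/4, Vasquez 0/4.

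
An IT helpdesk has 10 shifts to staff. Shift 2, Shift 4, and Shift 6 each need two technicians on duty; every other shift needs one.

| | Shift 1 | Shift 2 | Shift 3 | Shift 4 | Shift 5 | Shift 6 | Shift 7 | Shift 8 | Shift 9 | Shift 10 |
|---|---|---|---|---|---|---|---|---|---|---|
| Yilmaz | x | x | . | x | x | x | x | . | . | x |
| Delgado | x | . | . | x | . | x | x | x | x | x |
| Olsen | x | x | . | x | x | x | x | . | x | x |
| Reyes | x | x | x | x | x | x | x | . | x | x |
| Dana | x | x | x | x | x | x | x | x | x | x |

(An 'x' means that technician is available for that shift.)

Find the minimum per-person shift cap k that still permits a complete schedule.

With 5 technicians and 13 worker-slots to fill, someone must work at least ⌈13/5⌉ = 3 shifts, so k ≥ 3.
k = 3 works: Shift 1→Yilmaz, Shift 2→Olsen+Reyes, Shift 3→Reyes, Shift 4→Olsen+Reyes, Shift 5→Yilmaz, Shift 6→Olsen+Dana, Shift 7→Yilmaz, Shift 8→Delgado, Shift 9→Delgado, Shift 10→Delgado.
Loads: Yilmaz 3, Delgado 3, Olsen 3, Reyes 3, Dana 1 — all ≤ 3.

3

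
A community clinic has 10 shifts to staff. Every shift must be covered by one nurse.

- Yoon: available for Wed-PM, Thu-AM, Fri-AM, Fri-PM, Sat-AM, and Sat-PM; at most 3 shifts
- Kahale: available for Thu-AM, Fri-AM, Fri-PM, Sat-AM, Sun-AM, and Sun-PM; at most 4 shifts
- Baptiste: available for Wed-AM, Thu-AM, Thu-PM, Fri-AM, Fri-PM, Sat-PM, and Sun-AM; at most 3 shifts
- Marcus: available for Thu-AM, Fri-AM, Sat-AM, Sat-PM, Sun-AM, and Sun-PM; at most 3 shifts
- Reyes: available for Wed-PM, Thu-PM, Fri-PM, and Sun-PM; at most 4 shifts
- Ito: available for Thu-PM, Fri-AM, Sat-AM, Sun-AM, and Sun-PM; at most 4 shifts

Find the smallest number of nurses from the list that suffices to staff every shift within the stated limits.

3

10 slots to fill and no one can take more than 4, so at least ⌈10/4⌉ = 3 nurses are needed.
Yoon, Kahale, and Baptiste alone can cover everything: Wed-AM→Baptiste, Wed-PM→Yoon, Thu-AM→Kahale, Thu-PM→Baptiste, Fri-AM→Kahale, Fri-PM→Baptiste, Sat-AM→Yoon, Sat-PM→Yoon, Sun-AM→Kahale, Sun-PM→Kahale.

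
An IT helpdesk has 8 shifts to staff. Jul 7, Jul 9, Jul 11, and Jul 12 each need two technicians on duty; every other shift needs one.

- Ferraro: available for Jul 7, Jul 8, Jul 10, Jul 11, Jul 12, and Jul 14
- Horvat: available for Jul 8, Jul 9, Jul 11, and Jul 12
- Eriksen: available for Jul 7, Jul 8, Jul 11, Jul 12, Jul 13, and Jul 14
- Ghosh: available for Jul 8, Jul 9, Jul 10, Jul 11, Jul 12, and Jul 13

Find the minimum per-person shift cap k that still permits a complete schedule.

With 4 technicians and 12 worker-slots to fill, someone must work at least ⌈12/4⌉ = 3 shifts, so k ≥ 3.
k = 3 works: Jul 7→Ferraro+Eriksen, Jul 8→Horvat, Jul 9→Horvat+Ghosh, Jul 10→Ferraro, Jul 11→Horvat+Ghosh, Jul 12→Eriksen+Ghosh, Jul 13→Eriksen, Jul 14→Ferraro.
Loads: Ferraro 3, Horvat 3, Eriksen 3, Ghosh 3 — all ≤ 3.

3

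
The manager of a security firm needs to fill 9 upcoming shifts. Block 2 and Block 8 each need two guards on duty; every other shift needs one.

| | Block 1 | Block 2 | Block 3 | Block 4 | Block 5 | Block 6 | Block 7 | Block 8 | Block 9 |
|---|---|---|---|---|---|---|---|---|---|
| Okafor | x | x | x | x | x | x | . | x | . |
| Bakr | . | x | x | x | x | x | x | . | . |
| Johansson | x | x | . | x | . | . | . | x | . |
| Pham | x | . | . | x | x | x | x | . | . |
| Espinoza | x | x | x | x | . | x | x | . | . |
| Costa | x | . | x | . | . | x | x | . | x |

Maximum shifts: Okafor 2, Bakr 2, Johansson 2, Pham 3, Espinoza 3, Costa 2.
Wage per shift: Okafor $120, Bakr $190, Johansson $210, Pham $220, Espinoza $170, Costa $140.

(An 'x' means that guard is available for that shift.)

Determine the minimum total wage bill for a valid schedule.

$1830

Block 8 can only be covered by Okafor and Johansson, so that assignment is forced.
Block 9 can only be covered by Costa, so that assignment is forced.
Picking the cheapest available guard for each shift independently would cost $1500, but that ignores the shift limits.
An optimal schedule: Block 1→Espinoza, Block 2→Bakr+Johansson, Block 3→Costa, Block 4→Espinoza, Block 5→Okafor, Block 6→Bakr, Block 7→Espinoza, Block 8→Okafor+Johansson, Block 9→Costa.
Total: 170 + 190 + 210 + 140 + 170 + 120 + 190 + 170 + 120 + 210 + 140 = $1830.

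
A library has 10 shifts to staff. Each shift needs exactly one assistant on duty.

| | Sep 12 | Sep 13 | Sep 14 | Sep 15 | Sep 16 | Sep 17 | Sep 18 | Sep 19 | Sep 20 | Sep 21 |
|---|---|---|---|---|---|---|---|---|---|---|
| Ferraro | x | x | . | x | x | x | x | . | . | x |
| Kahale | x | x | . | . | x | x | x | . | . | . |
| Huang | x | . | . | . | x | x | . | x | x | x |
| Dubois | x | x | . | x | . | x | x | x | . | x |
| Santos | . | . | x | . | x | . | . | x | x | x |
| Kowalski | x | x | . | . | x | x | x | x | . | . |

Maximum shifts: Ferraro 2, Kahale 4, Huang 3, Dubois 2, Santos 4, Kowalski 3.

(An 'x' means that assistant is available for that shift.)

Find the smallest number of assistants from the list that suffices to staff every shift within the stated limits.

10 slots to fill and no one can take more than 4, so at least ⌈10/4⌉ = 3 assistants are needed.
Ferraro, Kahale, and Santos alone can cover everything: Sep 12→Ferraro, Sep 13→Kahale, Sep 14→Santos, Sep 15→Ferraro, Sep 16→Kahale, Sep 17→Kahale, Sep 18→Kahale, Sep 19→Santos, Sep 20→Santos, Sep 21→Santos.

3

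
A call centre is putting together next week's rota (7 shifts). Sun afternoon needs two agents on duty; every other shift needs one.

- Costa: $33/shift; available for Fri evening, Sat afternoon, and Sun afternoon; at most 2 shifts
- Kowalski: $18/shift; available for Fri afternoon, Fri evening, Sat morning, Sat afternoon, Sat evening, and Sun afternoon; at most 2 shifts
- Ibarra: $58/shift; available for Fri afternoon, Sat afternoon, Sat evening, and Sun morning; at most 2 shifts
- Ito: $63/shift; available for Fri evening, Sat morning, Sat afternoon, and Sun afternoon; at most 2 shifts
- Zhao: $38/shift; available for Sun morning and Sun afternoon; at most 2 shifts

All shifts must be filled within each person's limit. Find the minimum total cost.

$294

Picking the cheapest available agent for each shift independently would cost $179, but that ignores the shift limits.
An optimal schedule: Fri afternoon→Kowalski, Fri evening→Costa, Sat morning→Kowalski, Sat afternoon→Ibarra, Sat evening→Ibarra, Sun morning→Zhao, Sun afternoon→Costa+Zhao.
Total: 18 + 33 + 18 + 58 + 58 + 38 + 33 + 38 = $294.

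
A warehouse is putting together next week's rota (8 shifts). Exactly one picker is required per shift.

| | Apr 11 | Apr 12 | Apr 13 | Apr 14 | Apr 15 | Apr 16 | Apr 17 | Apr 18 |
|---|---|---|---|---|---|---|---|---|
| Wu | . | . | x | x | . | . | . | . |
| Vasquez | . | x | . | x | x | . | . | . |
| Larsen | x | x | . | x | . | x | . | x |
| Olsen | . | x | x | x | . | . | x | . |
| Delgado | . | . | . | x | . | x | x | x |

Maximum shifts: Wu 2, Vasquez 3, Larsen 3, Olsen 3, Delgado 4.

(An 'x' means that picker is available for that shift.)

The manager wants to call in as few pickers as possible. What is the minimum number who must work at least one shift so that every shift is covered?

8 slots to fill and no one can take more than 4, so at least ⌈8/4⌉ = 2 pickers are needed.
Any 2 pickers together have capacity at most 4+3 = 7 < 8 slots, so 2 can never suffice.
Vasquez, Larsen, and Olsen alone can cover everything: Apr 11→Larsen, Apr 12→Vasquez, Apr 13→Olsen, Apr 14→Vasquez, Apr 15→Vasquez, Apr 16→Larsen, Apr 17→Olsen, Apr 18→Larsen.

3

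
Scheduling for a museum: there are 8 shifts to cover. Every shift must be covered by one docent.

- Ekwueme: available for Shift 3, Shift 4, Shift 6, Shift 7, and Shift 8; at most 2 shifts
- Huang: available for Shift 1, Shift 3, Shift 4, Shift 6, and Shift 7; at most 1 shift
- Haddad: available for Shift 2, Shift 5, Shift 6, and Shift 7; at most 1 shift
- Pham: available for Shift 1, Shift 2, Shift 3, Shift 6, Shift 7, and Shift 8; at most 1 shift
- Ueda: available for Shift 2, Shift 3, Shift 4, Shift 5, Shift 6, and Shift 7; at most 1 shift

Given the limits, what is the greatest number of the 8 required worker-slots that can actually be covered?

6

Total capacity across all docents is 2+1+1+1+1 = 6, and 8 slots are needed, so at most 6 can be filled.
An assignment achieving 6: Shift 1→Huang, Shift 2→Pham, Shift 3→Ueda, Shift 4→Ekwueme, Shift 5→Haddad, Shift 8→Ekwueme.
Loads: Ekwueme 2/2, Huang 1/1, Haddad 1/1, Pham 1/1, Ueda 1/1.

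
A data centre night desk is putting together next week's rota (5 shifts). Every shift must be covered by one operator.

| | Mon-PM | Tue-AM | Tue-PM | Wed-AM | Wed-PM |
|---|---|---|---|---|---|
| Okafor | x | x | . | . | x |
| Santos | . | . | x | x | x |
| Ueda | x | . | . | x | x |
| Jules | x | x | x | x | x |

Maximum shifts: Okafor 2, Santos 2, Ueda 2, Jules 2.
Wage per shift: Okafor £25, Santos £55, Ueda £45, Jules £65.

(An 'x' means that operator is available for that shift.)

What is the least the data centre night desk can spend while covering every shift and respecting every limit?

Picking the cheapest available operator for each shift independently would cost £175, but that ignores the shift limits.
An optimal schedule: Mon-PM→Okafor, Tue-AM→Okafor, Tue-PM→Santos, Wed-AM→Ueda, Wed-PM→Ueda.
Total: 25 + 25 + 55 + 45 + 45 = £195.

£195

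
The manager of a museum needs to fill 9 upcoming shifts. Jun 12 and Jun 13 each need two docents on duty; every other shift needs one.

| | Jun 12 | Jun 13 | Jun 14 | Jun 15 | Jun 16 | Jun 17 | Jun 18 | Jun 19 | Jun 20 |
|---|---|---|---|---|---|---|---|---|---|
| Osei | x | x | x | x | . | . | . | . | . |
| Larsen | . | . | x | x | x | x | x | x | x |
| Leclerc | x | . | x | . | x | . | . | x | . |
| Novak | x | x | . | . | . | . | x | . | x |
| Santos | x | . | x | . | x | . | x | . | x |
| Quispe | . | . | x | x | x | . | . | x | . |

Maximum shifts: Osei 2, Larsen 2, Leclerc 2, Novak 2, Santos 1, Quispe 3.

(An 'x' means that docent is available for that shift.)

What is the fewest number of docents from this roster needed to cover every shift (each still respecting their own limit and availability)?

5

11 slots to fill and no one can take more than 3, so at least ⌈11/3⌉ = 4 docents are needed.
Any 4 docents together have capacity at most 3+2+2+2 = 9 < 11 slots, so 4 can never suffice.
Osei, Larsen, Leclerc, Novak, and Quispe alone can cover everything: Jun 12→Osei+Leclerc, Jun 13→Osei+Novak, Jun 14→Quispe, Jun 15→Quispe, Jun 16→Leclerc, Jun 17→Larsen, Jun 18→Larsen, Jun 19→Quispe, Jun 20→Novak.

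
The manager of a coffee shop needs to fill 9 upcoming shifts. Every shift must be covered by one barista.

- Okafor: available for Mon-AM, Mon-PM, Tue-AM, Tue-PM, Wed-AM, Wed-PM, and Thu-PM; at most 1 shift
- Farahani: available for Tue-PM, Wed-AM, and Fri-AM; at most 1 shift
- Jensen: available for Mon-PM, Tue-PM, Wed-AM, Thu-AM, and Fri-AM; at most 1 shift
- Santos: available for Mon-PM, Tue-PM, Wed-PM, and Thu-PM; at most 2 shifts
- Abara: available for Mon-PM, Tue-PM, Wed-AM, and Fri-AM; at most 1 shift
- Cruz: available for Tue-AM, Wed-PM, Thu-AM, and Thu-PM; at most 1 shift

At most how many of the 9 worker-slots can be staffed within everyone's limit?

Total capacity across all baristas is 1+1+1+2+1+1 = 7, and 9 slots are needed, so at most 7 can be filled.
An assignment achieving 7: Mon-AM→Okafor, Mon-PM→Abara, Tue-AM→Cruz, Wed-PM→Santos, Thu-AM→Jensen, Thu-PM→Santos, Fri-AM→Farahani.
Loads: Okafor 1/1, Farahani 1/1, Jensen 1/1, Santos 2/2, Abara 1/1, Cruz 1/1.

7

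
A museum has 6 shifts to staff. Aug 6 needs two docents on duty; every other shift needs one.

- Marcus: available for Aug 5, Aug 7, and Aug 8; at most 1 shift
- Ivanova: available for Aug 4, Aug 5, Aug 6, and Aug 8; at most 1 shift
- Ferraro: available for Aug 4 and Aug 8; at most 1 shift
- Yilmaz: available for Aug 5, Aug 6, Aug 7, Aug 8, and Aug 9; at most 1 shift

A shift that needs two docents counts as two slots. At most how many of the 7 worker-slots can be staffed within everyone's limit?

Total capacity across all docents is 1+1+1+1 = 4, and 7 slots are needed, so at most 4 can be filled.
An assignment achieving 4: Aug 4→Ivanova, Aug 7→Marcus, Aug 8→Ferraro, Aug 9→Yilmaz.
Loads: Marcus 1/1, Ivanova 1/1, Ferraro 1/1, Yilmaz 1/1.

4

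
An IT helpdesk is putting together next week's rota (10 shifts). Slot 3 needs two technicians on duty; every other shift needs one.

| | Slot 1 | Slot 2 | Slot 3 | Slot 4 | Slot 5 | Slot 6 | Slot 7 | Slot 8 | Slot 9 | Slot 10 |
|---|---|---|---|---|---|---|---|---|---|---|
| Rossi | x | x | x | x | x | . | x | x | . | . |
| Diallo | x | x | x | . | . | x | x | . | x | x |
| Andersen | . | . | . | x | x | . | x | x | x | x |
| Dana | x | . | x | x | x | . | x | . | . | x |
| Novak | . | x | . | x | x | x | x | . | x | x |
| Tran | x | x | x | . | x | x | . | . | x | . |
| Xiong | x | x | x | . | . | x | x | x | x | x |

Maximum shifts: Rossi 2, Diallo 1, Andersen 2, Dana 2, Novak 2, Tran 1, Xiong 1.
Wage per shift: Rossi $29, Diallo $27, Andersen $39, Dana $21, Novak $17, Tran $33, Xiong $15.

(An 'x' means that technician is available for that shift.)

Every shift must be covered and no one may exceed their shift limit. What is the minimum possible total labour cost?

$287

Picking the cheapest available technician for each shift independently would cost $175, but that ignores the shift limits.
An optimal schedule: Slot 1→Dana, Slot 2→Novak, Slot 3→Tran+Xiong, Slot 4→Rossi, Slot 5→Andersen, Slot 6→Diallo, Slot 7→Novak, Slot 8→Rossi, Slot 9→Andersen, Slot 10→Dana.
Total: 21 + 17 + 33 + 15 + 29 + 39 + 27 + 17 + 29 + 39 + 21 = $287.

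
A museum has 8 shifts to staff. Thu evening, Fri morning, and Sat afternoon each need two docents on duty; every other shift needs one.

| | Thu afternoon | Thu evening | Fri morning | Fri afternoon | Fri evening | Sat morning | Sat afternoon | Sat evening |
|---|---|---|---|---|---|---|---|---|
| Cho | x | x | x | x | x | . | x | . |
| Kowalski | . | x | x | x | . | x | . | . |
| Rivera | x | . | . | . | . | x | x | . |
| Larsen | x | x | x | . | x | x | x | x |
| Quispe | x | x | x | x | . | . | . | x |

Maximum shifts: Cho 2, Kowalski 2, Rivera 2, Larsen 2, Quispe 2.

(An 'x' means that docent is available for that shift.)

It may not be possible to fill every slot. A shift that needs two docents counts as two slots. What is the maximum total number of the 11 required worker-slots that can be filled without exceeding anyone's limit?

10

Total capacity across all docents is 2+2+2+2+2 = 10, and 11 slots are needed, so at most 10 can be filled.
An assignment achieving 10: Thu afternoon→Rivera, Thu evening→Kowalski+Quispe, Fri morning→Quispe, Fri afternoon→Cho, Fri evening→Cho, Sat morning→Kowalski, Sat afternoon→Rivera+Larsen, Sat evening→Larsen.
Loads: Cho 2/2, Kowalski 2/2, Rivera 2/2, Larsen 2/2, Quispe 2/2.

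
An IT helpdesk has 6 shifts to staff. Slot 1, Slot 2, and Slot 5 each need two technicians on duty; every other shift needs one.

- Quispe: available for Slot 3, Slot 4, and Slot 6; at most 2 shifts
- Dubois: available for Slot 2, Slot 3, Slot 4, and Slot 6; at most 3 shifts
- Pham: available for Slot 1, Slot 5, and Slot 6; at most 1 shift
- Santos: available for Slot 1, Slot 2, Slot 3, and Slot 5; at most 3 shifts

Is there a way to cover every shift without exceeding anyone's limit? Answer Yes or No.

No

Total capacity is 9 and 9 slots are needed, so capacity alone doesn't rule it out.
Shifts {Slot 1, Slot 5} need 4 worker-slots in total, but the technicians available for any of those shifts (Pham and Santos) can supply at most 3 among them. So no valid schedule exists.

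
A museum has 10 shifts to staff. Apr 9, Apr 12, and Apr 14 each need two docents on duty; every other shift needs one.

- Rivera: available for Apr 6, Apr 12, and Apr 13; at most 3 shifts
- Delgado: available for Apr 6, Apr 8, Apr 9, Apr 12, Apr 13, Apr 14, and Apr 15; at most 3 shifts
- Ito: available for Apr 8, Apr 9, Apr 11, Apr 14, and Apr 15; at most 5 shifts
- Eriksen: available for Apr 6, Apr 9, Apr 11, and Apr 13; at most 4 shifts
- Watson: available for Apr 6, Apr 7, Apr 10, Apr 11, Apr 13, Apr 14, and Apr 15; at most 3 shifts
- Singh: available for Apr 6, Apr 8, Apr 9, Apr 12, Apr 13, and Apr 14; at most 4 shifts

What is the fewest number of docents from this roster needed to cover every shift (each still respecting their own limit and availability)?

13 slots to fill and no one can take more than 5, so at least ⌈13/5⌉ = 3 docents are needed.
No set of 3 docents can cover every shift (each such set leaves at least one shift with no one available or exceeds a cap).
Rivera, Delgado, Ito, and Watson alone can cover everything: Apr 6→Rivera, Apr 7→Watson, Apr 8→Delgado, Apr 9→Delgado+Ito, Apr 10→Watson, Apr 11→Ito, Apr 12→Rivera+Delgado, Apr 13→Rivera, Apr 14→Ito+Watson, Apr 15→Ito.

4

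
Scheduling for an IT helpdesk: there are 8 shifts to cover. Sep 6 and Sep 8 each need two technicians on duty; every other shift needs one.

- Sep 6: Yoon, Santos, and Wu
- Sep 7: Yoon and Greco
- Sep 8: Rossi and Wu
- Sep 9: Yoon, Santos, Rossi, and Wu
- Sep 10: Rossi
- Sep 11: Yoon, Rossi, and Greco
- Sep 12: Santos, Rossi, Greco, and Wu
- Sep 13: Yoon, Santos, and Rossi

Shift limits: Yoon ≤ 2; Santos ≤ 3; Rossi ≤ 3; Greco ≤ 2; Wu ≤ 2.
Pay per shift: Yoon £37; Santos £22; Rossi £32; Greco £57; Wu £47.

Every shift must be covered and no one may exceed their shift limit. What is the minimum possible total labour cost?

£330

Sep 8 can only be covered by Rossi and Wu, so that assignment is forced.
Sep 10 can only be covered by Rossi, so that assignment is forced.
Picking the cheapest available technician for each shift independently would cost £305, but that ignores the shift limits.
An optimal schedule: Sep 6→Santos+Yoon, Sep 7→Yoon, Sep 8→Rossi+Wu, Sep 9→Santos, Sep 10→Rossi, Sep 11→Rossi, Sep 12→Wu, Sep 13→Santos.
Total: 22 + 37 + 37 + 32 + 47 + 22 + 32 + 32 + 47 + 22 = £330.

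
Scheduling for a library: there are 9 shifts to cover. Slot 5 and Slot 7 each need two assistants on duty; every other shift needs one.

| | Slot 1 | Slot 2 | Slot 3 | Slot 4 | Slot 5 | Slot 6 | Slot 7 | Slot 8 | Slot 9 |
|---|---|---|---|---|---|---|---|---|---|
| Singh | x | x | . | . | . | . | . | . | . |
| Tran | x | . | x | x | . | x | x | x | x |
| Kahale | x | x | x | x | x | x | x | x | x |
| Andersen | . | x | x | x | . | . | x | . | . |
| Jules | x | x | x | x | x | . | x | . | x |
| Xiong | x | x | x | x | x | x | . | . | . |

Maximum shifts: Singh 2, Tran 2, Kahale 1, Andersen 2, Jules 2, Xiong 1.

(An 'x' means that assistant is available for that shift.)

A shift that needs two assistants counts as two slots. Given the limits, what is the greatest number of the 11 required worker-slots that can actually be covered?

Total capacity across all assistants is 2+2+1+2+2+1 = 10, and 11 slots are needed, so at most 10 can be filled.
An assignment achieving 10: Slot 1→Singh, Slot 2→Singh, Slot 3→Andersen, Slot 4→Xiong, Slot 5→Kahale+Jules, Slot 6→Tran, Slot 7→Andersen, Slot 8→Tran, Slot 9→Jules.
Loads: Singh 2/2, Tran 2/2, Kahale 1/1, Andersen 2/2, Jules 2/2, Xiong 1/1.

10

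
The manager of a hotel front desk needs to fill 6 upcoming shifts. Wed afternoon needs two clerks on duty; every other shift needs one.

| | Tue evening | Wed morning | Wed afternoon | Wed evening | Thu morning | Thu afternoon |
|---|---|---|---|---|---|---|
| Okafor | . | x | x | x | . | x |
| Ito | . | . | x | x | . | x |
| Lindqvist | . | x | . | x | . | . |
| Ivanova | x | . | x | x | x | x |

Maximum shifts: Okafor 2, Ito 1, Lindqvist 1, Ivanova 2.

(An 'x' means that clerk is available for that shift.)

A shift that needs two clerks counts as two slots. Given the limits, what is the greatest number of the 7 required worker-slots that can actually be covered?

Total capacity across all clerks is 2+1+1+2 = 6, and 7 slots are needed, so at most 6 can be filled.
An assignment achieving 6: Tue evening→Ivanova, Wed morning→Okafor, Wed afternoon→Okafor+Ito, Wed evening→Lindqvist, Thu morning→Ivanova.
Loads: Okafor 2/2, Ito 1/1, Lindqvist 1/1, Ivanova 2/2.

6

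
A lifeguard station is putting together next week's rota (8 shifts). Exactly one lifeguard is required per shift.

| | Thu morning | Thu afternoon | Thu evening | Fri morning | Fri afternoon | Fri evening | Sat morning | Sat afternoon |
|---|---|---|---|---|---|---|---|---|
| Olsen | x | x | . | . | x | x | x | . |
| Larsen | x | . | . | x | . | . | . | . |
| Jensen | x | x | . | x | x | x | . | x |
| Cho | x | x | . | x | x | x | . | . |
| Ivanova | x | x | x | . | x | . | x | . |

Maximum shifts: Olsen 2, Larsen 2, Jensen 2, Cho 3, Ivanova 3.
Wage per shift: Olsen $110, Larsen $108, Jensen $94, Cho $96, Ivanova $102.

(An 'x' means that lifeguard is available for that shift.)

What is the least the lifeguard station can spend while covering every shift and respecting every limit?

$782

Thu evening can only be covered by Ivanova, so that assignment is forced.
Sat afternoon can only be covered by Jensen, so that assignment is forced.
Picking the cheapest available lifeguard for each shift independently would cost $768, but that ignores the shift limits.
An optimal schedule: Thu morning→Ivanova, Thu afternoon→Cho, Thu evening→Ivanova, Fri morning→Jensen, Fri afternoon→Cho, Fri evening→Cho, Sat morning→Ivanova, Sat afternoon→Jensen.
Total: 102 + 96 + 102 + 94 + 96 + 96 + 102 + 94 = $782.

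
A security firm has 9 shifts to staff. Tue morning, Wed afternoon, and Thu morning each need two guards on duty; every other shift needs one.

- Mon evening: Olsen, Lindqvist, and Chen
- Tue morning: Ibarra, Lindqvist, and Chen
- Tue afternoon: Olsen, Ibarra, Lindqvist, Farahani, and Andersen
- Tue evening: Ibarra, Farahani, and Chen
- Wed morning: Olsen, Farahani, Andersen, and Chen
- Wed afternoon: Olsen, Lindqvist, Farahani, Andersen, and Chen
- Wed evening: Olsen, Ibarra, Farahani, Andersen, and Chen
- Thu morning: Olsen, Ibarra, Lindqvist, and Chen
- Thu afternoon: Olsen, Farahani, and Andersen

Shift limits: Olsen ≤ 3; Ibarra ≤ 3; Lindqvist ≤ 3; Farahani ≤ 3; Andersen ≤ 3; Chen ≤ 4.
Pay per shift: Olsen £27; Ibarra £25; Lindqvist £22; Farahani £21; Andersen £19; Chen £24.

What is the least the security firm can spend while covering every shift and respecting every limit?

£258

Picking the cheapest available guard for each shift independently would cost £251, but that ignores the shift limits.
An optimal schedule: Mon evening→Lindqvist, Tue morning→Lindqvist+Chen, Tue afternoon→Andersen, Tue evening→Farahani, Wed morning→Andersen, Wed afternoon→Farahani+Chen, Wed evening→Farahani, Thu morning→Lindqvist+Chen, Thu afternoon→Andersen.
Total: 22 + 22 + 24 + 19 + 21 + 19 + 21 + 24 + 21 + 22 + 24 + 19 = £258.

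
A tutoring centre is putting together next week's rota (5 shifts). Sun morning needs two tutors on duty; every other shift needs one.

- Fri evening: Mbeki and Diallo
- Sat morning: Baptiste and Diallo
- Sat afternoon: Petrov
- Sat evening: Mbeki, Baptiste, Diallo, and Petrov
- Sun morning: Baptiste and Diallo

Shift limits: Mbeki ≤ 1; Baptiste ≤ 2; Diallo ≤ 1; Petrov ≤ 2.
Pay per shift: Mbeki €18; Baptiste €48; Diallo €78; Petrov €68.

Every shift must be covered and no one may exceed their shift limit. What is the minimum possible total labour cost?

Sat afternoon can only be covered by Petrov, so that assignment is forced.
Sun morning can only be covered by Baptiste and Diallo, so that assignment is forced.
Picking the cheapest available tutor for each shift independently would cost €278, but that ignores the shift limits.
An optimal schedule: Fri evening→Mbeki, Sat morning→Baptiste, Sat afternoon→Petrov, Sat evening→Petrov, Sun morning→Baptiste+Diallo.
Total: 18 + 48 + 68 + 68 + 48 + 78 = €328.

€328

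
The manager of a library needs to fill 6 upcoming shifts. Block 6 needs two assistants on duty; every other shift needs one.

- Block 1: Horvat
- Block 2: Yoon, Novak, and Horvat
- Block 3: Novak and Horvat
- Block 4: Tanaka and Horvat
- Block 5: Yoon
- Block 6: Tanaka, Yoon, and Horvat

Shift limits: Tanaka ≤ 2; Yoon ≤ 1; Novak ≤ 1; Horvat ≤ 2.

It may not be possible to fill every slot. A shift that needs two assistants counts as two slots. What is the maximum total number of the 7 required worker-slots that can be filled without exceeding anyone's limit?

Total capacity across all assistants is 2+1+1+2 = 6, and 7 slots are needed, so at most 6 can be filled.
An assignment achieving 6: Block 1→Horvat, Block 2→Horvat, Block 3→Novak, Block 4→Tanaka, Block 5→Yoon, Block 6→Tanaka.
Loads: Tanaka 2/2, Yoon 1/1, Novak 1/1, Horvat 2/2.

6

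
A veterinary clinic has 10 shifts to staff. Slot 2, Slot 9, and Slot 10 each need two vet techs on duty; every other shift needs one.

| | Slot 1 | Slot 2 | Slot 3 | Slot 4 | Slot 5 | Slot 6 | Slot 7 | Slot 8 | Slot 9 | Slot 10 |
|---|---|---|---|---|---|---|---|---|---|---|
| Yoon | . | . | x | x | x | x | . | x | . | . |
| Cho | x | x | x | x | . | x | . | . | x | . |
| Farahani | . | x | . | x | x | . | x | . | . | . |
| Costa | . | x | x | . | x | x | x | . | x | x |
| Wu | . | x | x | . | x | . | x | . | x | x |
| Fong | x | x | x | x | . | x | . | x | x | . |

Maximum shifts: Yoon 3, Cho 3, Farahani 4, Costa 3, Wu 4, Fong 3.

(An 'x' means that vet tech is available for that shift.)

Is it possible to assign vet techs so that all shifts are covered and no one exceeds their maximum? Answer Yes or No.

Slot 10 can only be covered by Costa and Wu, so that assignment is forced.
One valid schedule: Slot 1→Cho, Slot 2→Farahani+Costa, Slot 3→Cho, Slot 4→Yoon, Slot 5→Yoon, Slot 6→Cho, Slot 7→Farahani, Slot 8→Yoon, Slot 9→Costa+Wu, Slot 10→Costa+Wu.
Loads: Yoon 3/3, Cho 3/3, Farahani 2/4, Costa 3/3, Wu 2/4, Fong 0/3 — all within limits.

Yes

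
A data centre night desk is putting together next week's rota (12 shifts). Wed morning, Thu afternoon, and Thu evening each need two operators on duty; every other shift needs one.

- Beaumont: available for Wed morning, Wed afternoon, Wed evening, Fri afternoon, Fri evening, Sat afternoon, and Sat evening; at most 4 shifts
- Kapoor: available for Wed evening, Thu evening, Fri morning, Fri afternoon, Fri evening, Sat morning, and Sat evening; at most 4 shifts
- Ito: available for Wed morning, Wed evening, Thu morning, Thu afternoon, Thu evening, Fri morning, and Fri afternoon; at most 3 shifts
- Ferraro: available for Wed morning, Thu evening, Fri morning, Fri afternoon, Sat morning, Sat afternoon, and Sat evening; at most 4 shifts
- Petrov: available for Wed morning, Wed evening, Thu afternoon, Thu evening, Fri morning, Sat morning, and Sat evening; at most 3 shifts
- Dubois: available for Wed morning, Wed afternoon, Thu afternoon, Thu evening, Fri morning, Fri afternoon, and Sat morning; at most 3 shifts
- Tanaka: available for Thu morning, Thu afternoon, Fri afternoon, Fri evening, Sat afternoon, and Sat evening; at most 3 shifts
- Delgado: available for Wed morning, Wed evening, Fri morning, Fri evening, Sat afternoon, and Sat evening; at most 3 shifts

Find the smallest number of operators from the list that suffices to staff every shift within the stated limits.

5

15 slots to fill and no one can take more than 4, so at least ⌈15/4⌉ = 4 operators are needed.
No set of 4 operators can cover every shift (each such set leaves at least one shift with no one available or exceeds a cap).
Beaumont, Kapoor, Ito, Ferraro, and Petrov alone can cover everything: Wed morning→Ito+Ferraro, Wed afternoon→Beaumont, Wed evening→Beaumont, Thu morning→Ito, Thu afternoon→Ito+Petrov, Thu evening→Ferraro+Petrov, Fri morning→Kapoor, Fri afternoon→Kapoor, Fri evening→Beaumont, Sat morning→Kapoor, Sat afternoon→Beaumont, Sat evening→Kapoor.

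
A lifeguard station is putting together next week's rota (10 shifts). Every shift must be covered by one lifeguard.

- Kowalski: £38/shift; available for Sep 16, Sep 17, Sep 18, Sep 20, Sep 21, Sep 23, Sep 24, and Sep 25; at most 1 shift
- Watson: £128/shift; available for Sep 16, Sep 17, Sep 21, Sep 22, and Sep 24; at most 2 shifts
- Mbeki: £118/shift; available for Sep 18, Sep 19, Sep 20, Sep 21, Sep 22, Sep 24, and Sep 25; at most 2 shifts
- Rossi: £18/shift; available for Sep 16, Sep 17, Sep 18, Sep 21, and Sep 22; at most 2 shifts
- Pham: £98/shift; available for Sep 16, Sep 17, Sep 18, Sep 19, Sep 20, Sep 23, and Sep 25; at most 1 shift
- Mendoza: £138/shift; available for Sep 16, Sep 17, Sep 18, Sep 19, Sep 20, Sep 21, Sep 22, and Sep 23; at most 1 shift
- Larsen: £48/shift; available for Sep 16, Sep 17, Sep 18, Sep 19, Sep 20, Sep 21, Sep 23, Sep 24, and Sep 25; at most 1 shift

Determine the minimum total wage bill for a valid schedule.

£850

Picking the cheapest available lifeguard for each shift independently would cost £290, but that ignores the shift limits.
An optimal schedule: Sep 16→Rossi, Sep 17→Rossi, Sep 18→Mendoza, Sep 19→Mbeki, Sep 20→Pham, Sep 21→Larsen, Sep 22→Watson, Sep 23→Kowalski, Sep 24→Watson, Sep 25→Mbeki.
Total: 18 + 18 + 138 + 118 + 98 + 48 + 128 + 38 + 128 + 118 = £850.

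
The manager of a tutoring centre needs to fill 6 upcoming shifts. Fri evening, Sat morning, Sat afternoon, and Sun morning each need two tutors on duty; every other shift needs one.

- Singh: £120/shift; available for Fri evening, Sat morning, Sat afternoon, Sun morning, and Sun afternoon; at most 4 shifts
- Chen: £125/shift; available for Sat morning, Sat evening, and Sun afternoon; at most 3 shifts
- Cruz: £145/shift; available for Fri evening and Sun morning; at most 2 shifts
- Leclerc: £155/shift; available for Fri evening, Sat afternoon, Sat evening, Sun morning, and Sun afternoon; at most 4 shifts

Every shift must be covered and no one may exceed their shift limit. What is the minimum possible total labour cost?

Sat morning can only be covered by Singh and Chen, so that assignment is forced.
Sat afternoon can only be covered by Singh and Leclerc, so that assignment is forced.
Picking the cheapest available tutor for each shift independently would cost £1295, but that ignores the shift limits.
An optimal schedule: Fri evening→Singh+Cruz, Sat morning→Singh+Chen, Sat afternoon→Singh+Leclerc, Sat evening→Chen, Sun morning→Singh+Cruz, Sun afternoon→Chen.
Total: 120 + 145 + 120 + 125 + 120 + 155 + 125 + 120 + 145 + 125 = £1300.

£1300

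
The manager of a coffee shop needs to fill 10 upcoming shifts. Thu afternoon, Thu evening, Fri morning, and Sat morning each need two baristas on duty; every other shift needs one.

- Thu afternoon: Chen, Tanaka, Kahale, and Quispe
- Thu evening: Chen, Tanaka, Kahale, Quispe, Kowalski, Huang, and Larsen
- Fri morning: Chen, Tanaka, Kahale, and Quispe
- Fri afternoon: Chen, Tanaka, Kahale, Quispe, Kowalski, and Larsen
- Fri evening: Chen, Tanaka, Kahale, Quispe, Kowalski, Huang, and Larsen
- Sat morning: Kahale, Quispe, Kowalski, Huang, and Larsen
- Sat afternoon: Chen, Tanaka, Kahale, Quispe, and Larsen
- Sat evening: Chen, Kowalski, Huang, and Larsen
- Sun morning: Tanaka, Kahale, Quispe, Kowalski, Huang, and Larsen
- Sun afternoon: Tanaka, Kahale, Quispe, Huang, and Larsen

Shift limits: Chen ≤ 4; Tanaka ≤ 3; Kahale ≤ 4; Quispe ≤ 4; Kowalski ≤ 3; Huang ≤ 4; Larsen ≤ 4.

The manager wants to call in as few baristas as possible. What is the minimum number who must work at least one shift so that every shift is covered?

14 slots to fill and no one can take more than 4, so at least ⌈14/4⌉ = 4 baristas are needed.
Chen, Tanaka, Kahale, and Quispe alone can cover everything: Thu afternoon→Tanaka+Kahale, Thu evening→Kahale+Quispe, Fri morning→Kahale+Quispe, Fri afternoon→Chen, Fri evening→Chen, Sat morning→Kahale+Quispe, Sat afternoon→Chen, Sat evening→Chen, Sun morning→Tanaka, Sun afternoon→Tanaka.

4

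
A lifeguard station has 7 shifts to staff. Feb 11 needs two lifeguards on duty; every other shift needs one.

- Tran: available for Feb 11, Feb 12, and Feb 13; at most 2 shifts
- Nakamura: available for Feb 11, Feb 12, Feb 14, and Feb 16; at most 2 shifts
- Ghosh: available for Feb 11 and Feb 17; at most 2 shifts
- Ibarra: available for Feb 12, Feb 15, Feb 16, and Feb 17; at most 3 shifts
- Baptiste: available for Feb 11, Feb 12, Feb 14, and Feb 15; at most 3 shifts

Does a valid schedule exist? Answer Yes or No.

Feb 13 can only be covered by Tran, so that assignment is forced.
One valid schedule: Feb 11→Ghosh+Baptiste, Feb 12→Tran, Feb 13→Tran, Feb 14→Nakamura, Feb 15→Ibarra, Feb 16→Nakamura, Feb 17→Ghosh.
Loads: Tran 2/2, Nakamura 2/2, Ghosh 2/2, Ibarra 1/3, Baptiste 1/3 — all within limits.

Yes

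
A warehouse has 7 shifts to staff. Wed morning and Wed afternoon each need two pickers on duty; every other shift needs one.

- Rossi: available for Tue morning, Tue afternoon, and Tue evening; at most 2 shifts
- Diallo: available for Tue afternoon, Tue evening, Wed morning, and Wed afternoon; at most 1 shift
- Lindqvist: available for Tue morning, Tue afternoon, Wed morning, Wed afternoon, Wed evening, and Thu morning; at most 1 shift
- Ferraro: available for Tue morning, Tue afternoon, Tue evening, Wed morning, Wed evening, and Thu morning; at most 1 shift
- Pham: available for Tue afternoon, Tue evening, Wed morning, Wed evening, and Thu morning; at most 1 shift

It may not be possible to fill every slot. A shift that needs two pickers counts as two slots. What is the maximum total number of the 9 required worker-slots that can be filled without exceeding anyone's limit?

Total capacity across all pickers is 2+1+1+1+1 = 6, and 9 slots are needed, so at most 6 can be filled.
An assignment achieving 6: Tue morning→Rossi, Tue evening→Rossi, Wed afternoon→Diallo+Lindqvist, Wed evening→Ferraro, Thu morning→Pham.
Loads: Rossi 2/2, Diallo 1/1, Lindqvist 1/1, Ferraro 1/1, Pham 1/1.

6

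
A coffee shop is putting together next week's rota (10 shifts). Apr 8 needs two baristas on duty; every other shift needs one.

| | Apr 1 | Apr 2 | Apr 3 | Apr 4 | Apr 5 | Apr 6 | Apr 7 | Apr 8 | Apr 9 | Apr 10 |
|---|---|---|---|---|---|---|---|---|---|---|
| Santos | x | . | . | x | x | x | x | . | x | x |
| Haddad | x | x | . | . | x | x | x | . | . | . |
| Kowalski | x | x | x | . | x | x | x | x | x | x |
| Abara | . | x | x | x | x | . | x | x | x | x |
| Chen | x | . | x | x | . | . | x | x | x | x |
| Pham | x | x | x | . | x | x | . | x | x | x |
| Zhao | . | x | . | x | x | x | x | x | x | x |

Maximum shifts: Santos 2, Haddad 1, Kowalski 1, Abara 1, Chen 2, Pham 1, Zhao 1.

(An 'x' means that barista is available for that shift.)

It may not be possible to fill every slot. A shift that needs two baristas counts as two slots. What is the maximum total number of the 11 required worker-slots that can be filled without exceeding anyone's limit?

9

Total capacity across all baristas is 2+1+1+1+2+1+1 = 9, and 11 slots are needed, so at most 9 can be filled.
An assignment achieving 9: Apr 1→Santos, Apr 2→Haddad, Apr 3→Kowalski, Apr 4→Santos, Apr 5→Zhao, Apr 6→Pham, Apr 7→Chen, Apr 8→Abara+Chen.
Loads: Santos 2/2, Haddad 1/1, Kowalski 1/1, Abara 1/1, Chen 2/2, Pham 1/1, Zhao 1/1.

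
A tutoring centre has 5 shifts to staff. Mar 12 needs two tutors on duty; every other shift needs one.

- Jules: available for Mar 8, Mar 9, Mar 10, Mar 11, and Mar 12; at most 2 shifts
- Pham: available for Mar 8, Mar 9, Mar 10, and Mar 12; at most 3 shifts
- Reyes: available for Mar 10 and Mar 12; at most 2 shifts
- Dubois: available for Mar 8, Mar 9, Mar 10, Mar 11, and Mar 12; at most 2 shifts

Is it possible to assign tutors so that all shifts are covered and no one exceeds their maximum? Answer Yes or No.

One valid schedule: Mar 8→Jules, Mar 9→Pham, Mar 10→Pham, Mar 11→Jules, Mar 12→Pham+Reyes.
Loads: Jules 2/2, Pham 3/3, Reyes 1/2, Dubois 0/2 — all within limits.

Yes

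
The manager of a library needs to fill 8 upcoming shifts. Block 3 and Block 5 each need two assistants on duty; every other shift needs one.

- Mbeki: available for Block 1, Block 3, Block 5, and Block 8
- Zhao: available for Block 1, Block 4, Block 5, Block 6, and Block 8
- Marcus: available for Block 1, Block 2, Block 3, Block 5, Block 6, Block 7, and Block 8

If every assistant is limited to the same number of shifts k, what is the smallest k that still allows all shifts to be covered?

4

With 3 assistants and 10 worker-slots to fill, someone must work at least ⌈10/3⌉ = 4 shifts, so k ≥ 4.
k = 4 works: Block 1→Mbeki, Block 2→Marcus, Block 3→Mbeki+Marcus, Block 4→Zhao, Block 5→Mbeki+Zhao, Block 6→Zhao, Block 7→Marcus, Block 8→Mbeki.
Loads: Mbeki 4, Zhao 3, Marcus 3 — all ≤ 4.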